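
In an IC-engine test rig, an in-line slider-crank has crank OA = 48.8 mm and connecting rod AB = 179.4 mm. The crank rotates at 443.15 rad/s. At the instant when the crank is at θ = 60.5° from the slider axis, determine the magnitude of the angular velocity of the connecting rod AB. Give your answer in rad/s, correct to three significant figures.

61.1

ω = 443.1 rad/s
The rod makes angle φ with the slider axis where L sinφ = r sinθ; differentiating, L cosφ·φ̇ = r ω cosθ.
L cosφ = √(L² − r² sin²θ) = 0.1743 m.
|ω_rod| = r ω |cosθ| / √(L² − r² sin²θ) = 0.0488·443.1·0.49242/0.1743 = 61.096 rad/s.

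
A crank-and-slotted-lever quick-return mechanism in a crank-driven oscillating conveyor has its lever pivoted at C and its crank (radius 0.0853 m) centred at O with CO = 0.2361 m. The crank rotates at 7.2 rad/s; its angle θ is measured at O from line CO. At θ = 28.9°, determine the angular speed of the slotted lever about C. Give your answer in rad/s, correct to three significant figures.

1.82

ω = 7.2 rad/s
Crank pin A relative to C: A = (d + r cosθ, r sinθ); lever angle φ = atan2(r sinθ, d + r cosθ).
Differentiating tanφ: φ̇ = rω(d cosθ + r)/(d² + r² + 2dr cosθ).
d² + r² + 2dr cosθ = |CA|² = 0.0982818 m²;  d cosθ + r = +0.292 m.
|ω_lever| = |0.0853·7.2·+0.292| / 0.0982818 = 1.8247 rad/s.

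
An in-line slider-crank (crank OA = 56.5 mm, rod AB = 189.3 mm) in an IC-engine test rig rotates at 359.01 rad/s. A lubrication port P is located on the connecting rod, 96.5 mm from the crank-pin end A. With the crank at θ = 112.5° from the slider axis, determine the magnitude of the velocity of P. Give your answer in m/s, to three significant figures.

18.0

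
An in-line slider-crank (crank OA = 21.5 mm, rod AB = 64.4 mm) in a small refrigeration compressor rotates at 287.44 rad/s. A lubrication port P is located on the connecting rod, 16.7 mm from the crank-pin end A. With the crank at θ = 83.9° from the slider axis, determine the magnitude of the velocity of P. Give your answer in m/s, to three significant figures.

6.22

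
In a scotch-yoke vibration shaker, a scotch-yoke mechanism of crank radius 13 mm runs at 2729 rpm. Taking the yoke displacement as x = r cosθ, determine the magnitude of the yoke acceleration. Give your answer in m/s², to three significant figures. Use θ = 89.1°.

16.7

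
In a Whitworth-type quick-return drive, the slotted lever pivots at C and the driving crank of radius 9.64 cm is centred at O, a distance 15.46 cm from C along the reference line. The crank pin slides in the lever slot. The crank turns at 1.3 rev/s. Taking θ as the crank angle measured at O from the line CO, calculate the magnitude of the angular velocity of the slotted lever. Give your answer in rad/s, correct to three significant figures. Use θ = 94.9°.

2.14

ω = 8.168 rad/s (from 1.3 rev/s).
Crank pin A relative to C: A = (d + r cosθ, r sinθ); lever angle φ = atan2(r sinθ, d + r cosθ).
Differentiating tanφ: φ̇ = rω(d cosθ + r)/(d² + r² + 2dr cosθ).
d² + r² + 2dr cosθ = |CA|² = 0.0306481 m²;  d cosθ + r = +0.083195 m.
|ω_lever| = |0.0964·8.168·+0.083195| / 0.0306481 = 2.1374 rad/s.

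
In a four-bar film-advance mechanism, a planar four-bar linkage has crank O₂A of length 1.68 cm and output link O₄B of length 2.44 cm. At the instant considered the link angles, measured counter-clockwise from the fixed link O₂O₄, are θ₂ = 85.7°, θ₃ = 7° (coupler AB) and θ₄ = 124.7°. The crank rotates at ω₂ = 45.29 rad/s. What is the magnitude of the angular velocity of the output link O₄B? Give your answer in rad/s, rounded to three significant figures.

34.5

ω₂ = 45.29 rad/s
Differentiating the loop-closure r₂e^{iθ₂}+r₃e^{iθ₃}=r₁+r₄e^{iθ₄} gives r₂ω₂e^{iθ₂}+r₃ω₃e^{iθ₃}=r₄ω₄e^{iθ₄}.
Eliminating the other unknown: ω₄ = r₂ω₂ sin(θ₂−θ₃) / [r₄ sin(θ₄−θ₃)].
Numerator sine = +0.98061; denominator sine = +0.88539.
Result = 0.0168·45.29·(+0.98061) / (0.0244·(+0.88539)) = +34.537 rad/s; magnitude 34.537 rad/s.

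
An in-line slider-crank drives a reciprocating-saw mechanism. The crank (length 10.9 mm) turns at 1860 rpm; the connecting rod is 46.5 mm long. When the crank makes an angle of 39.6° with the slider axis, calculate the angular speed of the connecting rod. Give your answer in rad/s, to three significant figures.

35.6

ω = 194.8 rad/s (converted from 1860 rpm).
The rod makes angle φ with the slider axis where L sinφ = r sinθ; differentiating, L cosφ·φ̇ = r ω cosθ.
L cosφ = √(L² − r² sin²θ) = 0.045978 m.
|ω_rod| = r ω |cosθ| / √(L² − r² sin²θ) = 0.0109·194.8·0.77051/0.045978 = 35.579 rad/s.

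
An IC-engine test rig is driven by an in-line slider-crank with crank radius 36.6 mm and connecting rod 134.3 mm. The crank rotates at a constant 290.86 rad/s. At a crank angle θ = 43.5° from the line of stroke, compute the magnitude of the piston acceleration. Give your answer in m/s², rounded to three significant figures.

2310

ω = 290.9 rad/s
x(θ) = r cosθ + √(L² − r² sin²θ); with ω constant, a = ω²·d²x/dθ².
d²x/dθ² = −r cosθ − r²(cos2θ)/√u − r⁴ sin²2θ/(4u^{3/2}),  u = L² − r² sin²θ = 0.0174018 m².
Substituting r = 0.0366 m, L = 0.1343 m, θ = 43.5°: d²x/dθ² = -0.027275 m.
a = ω²·d²x/dθ² = (290.9)²·(-0.027275) = -2307.5 m/s²;  |a| = 2307.5 m/s².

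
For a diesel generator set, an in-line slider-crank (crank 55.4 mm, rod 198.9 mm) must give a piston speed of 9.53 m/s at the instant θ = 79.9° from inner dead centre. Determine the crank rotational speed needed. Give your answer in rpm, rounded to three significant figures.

1590

For an in-line slider-crank, |v_piston| = rω|sinθ|·[1 + r cosθ/√(L² − r² sin²θ)].
With r = 0.0554 m, L = 0.1989 m, θ = 79.9°: the bracketed kinematic factor |dx/dθ| = 0.057312 m.
ω = v/|dx/dθ| = 9.53/0.057312 = 166.28 rad/s.
N = 60ω/(2π) = 1587.9 rpm.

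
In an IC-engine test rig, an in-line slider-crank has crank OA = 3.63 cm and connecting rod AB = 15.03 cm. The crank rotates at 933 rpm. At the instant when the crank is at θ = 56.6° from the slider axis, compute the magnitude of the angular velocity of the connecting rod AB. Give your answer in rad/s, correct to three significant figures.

13.3

ω = 97.7 rad/s (converted from 933 rpm).
The rod makes angle φ with the slider axis where L sinφ = r sinθ; differentiating, L cosφ·φ̇ = r ω cosθ.
L cosφ = √(L² − r² sin²θ) = 0.14721 m.
|ω_rod| = r ω |cosθ| / √(L² − r² sin²θ) = 0.0363·97.7·0.55048/0.14721 = 13.262 rad/s.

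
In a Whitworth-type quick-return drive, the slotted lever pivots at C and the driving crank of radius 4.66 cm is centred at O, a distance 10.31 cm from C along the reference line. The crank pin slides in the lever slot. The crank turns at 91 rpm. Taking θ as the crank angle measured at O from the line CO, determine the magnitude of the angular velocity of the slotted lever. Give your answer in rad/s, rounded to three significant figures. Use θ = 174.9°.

ω = 9.529 rad/s (from 91 rpm).
Crank pin A relative to C: A = (d + r cosθ, r sinθ); lever angle φ = atan2(r sinθ, d + r cosθ).
Differentiating tanφ: φ̇ = rω(d cosθ + r)/(d² + r² + 2dr cosθ).
d² + r² + 2dr cosθ = |CA|² = 0.00323029 m²;  d cosθ + r = -0.056092 m.
|ω_lever| = |0.0466·9.529·-0.056092| / 0.00323029 = 7.7111 rad/s.

7.71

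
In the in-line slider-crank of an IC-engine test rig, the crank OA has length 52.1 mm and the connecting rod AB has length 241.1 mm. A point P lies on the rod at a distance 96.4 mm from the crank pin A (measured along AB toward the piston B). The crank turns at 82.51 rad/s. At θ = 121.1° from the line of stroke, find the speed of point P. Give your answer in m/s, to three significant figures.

3.76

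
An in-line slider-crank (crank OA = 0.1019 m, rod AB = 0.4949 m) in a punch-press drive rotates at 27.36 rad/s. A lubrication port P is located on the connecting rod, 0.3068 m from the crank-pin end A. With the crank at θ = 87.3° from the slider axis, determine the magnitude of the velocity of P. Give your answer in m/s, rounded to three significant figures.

ω = 27.36 rad/s.  Crank-pin speed |V_A| = rω = 2.788 m/s, perpendicular to OA.
Rod angle: sinφ = −(r/L) sinθ ⇒ φ = -11.869°; ω_rod = −rω cosθ/√(L²−r²sin²θ) = -0.27117 rad/s.
V_P = V_A + ω_rod × AP, with AP = 0.3068 m along the rod.
Components: V_Px = −rω sinθ − a·ω_rod·sinφ = -2.802 m/s;  V_Py = rω cosθ + a·ω_rod·cosφ = +0.049916 m/s.
|V_P| = √(V_Px² + V_Py²) = 2.8024 m/s.

2.80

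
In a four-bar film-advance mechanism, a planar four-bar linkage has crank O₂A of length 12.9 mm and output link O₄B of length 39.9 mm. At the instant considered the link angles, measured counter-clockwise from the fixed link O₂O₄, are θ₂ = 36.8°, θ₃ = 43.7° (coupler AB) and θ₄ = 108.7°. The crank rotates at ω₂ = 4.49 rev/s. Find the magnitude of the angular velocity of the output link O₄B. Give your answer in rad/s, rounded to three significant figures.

1.21

ω₂ = 28.21 rad/s (from 4.49 rev/s).
Differentiating the loop-closure r₂e^{iθ₂}+r₃e^{iθ₃}=r₁+r₄e^{iθ₄} gives r₂ω₂e^{iθ₂}+r₃ω₃e^{iθ₃}=r₄ω₄e^{iθ₄}.
Eliminating the other unknown: ω₄ = r₂ω₂ sin(θ₂−θ₃) / [r₄ sin(θ₄−θ₃)].
Numerator sine = -0.12014; denominator sine = +0.90631.
Result = 0.0129·28.21·(-0.12014) / (0.0399·(+0.90631)) = -1.209 rad/s; magnitude 1.209 rad/s.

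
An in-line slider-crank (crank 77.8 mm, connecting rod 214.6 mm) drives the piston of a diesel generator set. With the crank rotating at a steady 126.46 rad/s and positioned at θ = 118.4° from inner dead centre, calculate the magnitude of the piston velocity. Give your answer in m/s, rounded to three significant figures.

7.08

ω = 126.5 rad/s
For an in-line slider-crank, x = r cosθ + √(L² − r² sin²θ), so v = −rω sinθ·[1 + r cosθ/√(L² − r² sin²θ)].
With r = 0.0778 m, L = 0.2146 m, θ = 118.4°: √(L² − r² sin²θ) = 0.2034 m.
v = −0.0778·126.5·0.87965·[1 + 0.0778·-0.47562/0.2034] = -7.08 m/s.
|v| = 7.08 m/s.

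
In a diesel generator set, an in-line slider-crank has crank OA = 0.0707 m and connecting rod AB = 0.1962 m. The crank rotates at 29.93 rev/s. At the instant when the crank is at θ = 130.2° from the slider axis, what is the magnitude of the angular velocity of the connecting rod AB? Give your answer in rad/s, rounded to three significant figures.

45.5

ω = 188.1 rad/s (converted from 29.93 rev/s).
The rod makes angle φ with the slider axis where L sinφ = r sinθ; differentiating, L cosφ·φ̇ = r ω cosθ.
L cosφ = √(L² − r² sin²θ) = 0.18862 m.
|ω_rod| = r ω |cosθ| / √(L² − r² sin²θ) = 0.0707·188.1·0.64546/0.18862 = 45.497 rad/s.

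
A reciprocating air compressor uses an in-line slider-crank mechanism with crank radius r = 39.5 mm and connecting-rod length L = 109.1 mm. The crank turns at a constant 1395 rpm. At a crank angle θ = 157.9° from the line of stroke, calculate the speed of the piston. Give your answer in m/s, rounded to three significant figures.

ω = 2π·1395/60 = 146.1 rad/s
For an in-line slider-crank, x = r cosθ + √(L² − r² sin²θ), so v = −rω sinθ·[1 + r cosθ/√(L² − r² sin²θ)].
With r = 0.0395 m, L = 0.1091 m, θ = 157.9°: √(L² − r² sin²θ) = 0.10808 m.
v = −0.0395·146.1·0.37622·[1 + 0.0395·-0.92653/0.10808] = -1.4358 m/s.
|v| = 1.4358 m/s.

1.44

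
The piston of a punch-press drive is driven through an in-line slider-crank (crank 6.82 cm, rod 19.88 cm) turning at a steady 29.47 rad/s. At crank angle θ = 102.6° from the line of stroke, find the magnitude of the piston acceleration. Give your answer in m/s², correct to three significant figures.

ω = 29.47 rad/s
x(θ) = r cosθ + √(L² − r² sin²θ); with ω constant, a = ω²·d²x/dθ².
d²x/dθ² = −r cosθ − r²(cos2θ)/√u − r⁴ sin²2θ/(4u^{3/2}),  u = L² − r² sin²θ = 0.0350915 m².
Substituting r = 0.0682 m, L = 0.1988 m, θ = 102.6°: d²x/dθ² = +0.037195 m.
a = ω²·d²x/dθ² = (29.47)²·(+0.037195) = +32.303 m/s²;  |a| = 32.303 m/s².

32.3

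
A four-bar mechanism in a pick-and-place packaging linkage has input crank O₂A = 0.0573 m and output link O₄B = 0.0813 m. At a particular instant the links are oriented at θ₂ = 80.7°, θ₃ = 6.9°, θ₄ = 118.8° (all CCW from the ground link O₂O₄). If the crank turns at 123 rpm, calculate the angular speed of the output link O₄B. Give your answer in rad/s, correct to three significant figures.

9.40

ω₂ = 12.88 rad/s (from 123 rpm).
Differentiating the loop-closure r₂e^{iθ₂}+r₃e^{iθ₃}=r₁+r₄e^{iθ₄} gives r₂ω₂e^{iθ₂}+r₃ω₃e^{iθ₃}=r₄ω₄e^{iθ₄}.
Eliminating the other unknown: ω₄ = r₂ω₂ sin(θ₂−θ₃) / [r₄ sin(θ₄−θ₃)].
Numerator sine = +0.96029; denominator sine = +0.92784.
Result = 0.0573·12.88·(+0.96029) / (0.0813·(+0.92784)) = +9.3957 rad/s; magnitude 9.3957 rad/s.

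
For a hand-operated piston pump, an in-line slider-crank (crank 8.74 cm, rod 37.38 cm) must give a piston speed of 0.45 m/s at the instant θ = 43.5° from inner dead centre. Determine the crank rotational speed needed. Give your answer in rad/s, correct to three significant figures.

6.38

For an in-line slider-crank, |v_piston| = rω|sinθ|·[1 + r cosθ/√(L² − r² sin²θ)].
With r = 0.0874 m, L = 0.3738 m, θ = 43.5°: the bracketed kinematic factor |dx/dθ| = 0.070501 m.
ω = v/|dx/dθ| = 0.45/0.070501 = 6.3829 rad/s.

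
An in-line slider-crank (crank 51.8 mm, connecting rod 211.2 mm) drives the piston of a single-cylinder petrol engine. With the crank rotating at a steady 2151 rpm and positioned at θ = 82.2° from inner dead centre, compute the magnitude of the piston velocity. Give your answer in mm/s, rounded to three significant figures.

12000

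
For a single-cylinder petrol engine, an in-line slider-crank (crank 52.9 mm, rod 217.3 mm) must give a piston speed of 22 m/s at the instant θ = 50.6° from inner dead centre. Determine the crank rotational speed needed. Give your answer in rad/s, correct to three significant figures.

For an in-line slider-crank, |v_piston| = rω|sinθ|·[1 + r cosθ/√(L² − r² sin²θ)].
With r = 0.0529 m, L = 0.2173 m, θ = 50.6°: the bracketed kinematic factor |dx/dθ| = 0.047309 m.
ω = v/|dx/dθ| = 22/0.047309 = 465.03 rad/s.

465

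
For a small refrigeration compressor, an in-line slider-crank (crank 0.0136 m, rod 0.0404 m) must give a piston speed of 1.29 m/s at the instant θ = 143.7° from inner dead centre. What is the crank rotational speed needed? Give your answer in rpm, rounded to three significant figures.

For an in-line slider-crank, |v_piston| = rω|sinθ|·[1 + r cosθ/√(L² − r² sin²θ)].
With r = 0.0136 m, L = 0.0404 m, θ = 143.7°: the bracketed kinematic factor |dx/dθ| = 0.0058223 m.
ω = v/|dx/dθ| = 1.29/0.0058223 = 221.56 rad/s.
N = 60ω/(2π) = 2115.8 rpm.

2120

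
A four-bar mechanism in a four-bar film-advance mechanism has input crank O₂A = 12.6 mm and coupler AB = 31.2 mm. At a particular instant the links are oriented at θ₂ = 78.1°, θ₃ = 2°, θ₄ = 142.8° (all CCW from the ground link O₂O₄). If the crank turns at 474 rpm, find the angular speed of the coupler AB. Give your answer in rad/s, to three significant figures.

28.7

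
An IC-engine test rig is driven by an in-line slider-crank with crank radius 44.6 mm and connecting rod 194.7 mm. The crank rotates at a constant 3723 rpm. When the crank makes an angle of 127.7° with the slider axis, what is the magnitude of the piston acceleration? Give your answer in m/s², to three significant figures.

4520

ω = 2π·3723/60 = 389.9 rad/s
x(θ) = r cosθ + √(L² − r² sin²θ); with ω constant, a = ω²·d²x/dθ².
d²x/dθ² = −r cosθ − r²(cos2θ)/√u − r⁴ sin²2θ/(4u^{3/2}),  u = L² − r² sin²θ = 0.0366628 m².
Substituting r = 0.0446 m, L = 0.1947 m, θ = 127.7°: d²x/dθ² = +0.029761 m.
a = ω²·d²x/dθ² = (389.9)²·(+0.029761) = +4523.6 m/s²;  |a| = 4523.6 m/s².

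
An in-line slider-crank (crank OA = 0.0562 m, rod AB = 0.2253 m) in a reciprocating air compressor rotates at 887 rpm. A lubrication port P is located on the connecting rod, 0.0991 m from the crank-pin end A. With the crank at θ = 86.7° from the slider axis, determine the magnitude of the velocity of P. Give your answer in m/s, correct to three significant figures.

5.25

ω = 92.89 rad/s.  Crank-pin speed |V_A| = rω = 5.2202 m/s, perpendicular to OA.
Rod angle: sinφ = −(r/L) sinθ ⇒ φ = -14.420°; ω_rod = −rω cosθ/√(L²−r²sin²θ) = -1.3771 rad/s.
V_P = V_A + ω_rod × AP, with AP = 0.0991 m along the rod.
Components: V_Px = −rω sinθ − a·ω_rod·sinφ = -5.2455 m/s;  V_Py = rω cosθ + a·ω_rod·cosφ = +0.16832 m/s.
|V_P| = √(V_Px² + V_Py²) = 5.2482 m/s.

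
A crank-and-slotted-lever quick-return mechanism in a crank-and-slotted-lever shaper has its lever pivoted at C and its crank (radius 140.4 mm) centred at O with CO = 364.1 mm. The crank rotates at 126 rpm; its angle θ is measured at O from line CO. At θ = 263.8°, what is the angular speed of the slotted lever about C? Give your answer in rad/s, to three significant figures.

1.33

ω = 13.19 rad/s (from 126 rpm).
Crank pin A relative to C: A = (d + r cosθ, r sinθ); lever angle φ = atan2(r sinθ, d + r cosθ).
Differentiating tanφ: φ̇ = rω(d cosθ + r)/(d² + r² + 2dr cosθ).
d² + r² + 2dr cosθ = |CA|² = 0.141239 m²;  d cosθ + r = +0.10108 m.
|ω_lever| = |0.1404·13.19·+0.10108| / 0.141239 = 1.3258 rad/s.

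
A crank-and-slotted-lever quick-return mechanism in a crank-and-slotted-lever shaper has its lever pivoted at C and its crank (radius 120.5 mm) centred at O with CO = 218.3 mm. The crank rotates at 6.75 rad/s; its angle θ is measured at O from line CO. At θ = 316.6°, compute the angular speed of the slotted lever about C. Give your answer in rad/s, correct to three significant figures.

ω = 6.75 rad/s
Crank pin A relative to C: A = (d + r cosθ, r sinθ); lever angle φ = atan2(r sinθ, d + r cosθ).
Differentiating tanφ: φ̇ = rω(d cosθ + r)/(d² + r² + 2dr cosθ).
d² + r² + 2dr cosθ = |CA|² = 0.1004 m²;  d cosθ + r = +0.27911 m.
|ω_lever| = |0.1205·6.75·+0.27911| / 0.1004 = 2.2612 rad/s.

2.26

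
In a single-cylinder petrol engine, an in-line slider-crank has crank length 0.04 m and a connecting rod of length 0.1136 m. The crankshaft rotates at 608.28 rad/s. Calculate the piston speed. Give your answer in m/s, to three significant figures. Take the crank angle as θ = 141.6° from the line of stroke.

ω = 608.3 rad/s
For an in-line slider-crank, x = r cosθ + √(L² − r² sin²θ), so v = −rω sinθ·[1 + r cosθ/√(L² − r² sin²θ)].
With r = 0.04 m, L = 0.1136 m, θ = 141.6°: √(L² − r² sin²θ) = 0.11085 m.
v = −0.04·608.3·0.62115·[1 + 0.04·-0.78369/0.11085] = -10.839 m/s.
|v| = 10.839 m/s.

10.8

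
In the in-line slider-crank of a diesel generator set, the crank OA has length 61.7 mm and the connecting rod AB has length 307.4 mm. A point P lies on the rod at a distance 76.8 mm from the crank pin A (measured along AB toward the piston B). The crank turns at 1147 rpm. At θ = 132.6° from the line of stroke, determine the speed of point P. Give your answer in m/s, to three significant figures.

6.47

ω = 120.1 rad/s.  Crank-pin speed |V_A| = rω = 7.411 m/s, perpendicular to OA.
Rod angle: sinφ = −(r/L) sinθ ⇒ φ = -8.496°; ω_rod = −rω cosθ/√(L²−r²sin²θ) = +16.5 rad/s.
V_P = V_A + ω_rod × AP, with AP = 0.0768 m along the rod.
Components: V_Px = −rω sinθ − a·ω_rod·sinφ = -5.268 m/s;  V_Py = rω cosθ + a·ω_rod·cosφ = -3.7631 m/s.
|V_P| = √(V_Px² + V_Py²) = 6.474 m/s.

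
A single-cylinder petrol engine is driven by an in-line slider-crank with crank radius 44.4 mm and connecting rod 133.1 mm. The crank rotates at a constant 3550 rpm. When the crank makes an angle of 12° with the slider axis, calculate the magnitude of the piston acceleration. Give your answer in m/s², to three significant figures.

7890

ω = 2π·3550/60 = 371.8 rad/s
x(θ) = r cosθ + √(L² − r² sin²θ); with ω constant, a = ω²·d²x/dθ².
d²x/dθ² = −r cosθ − r²(cos2θ)/√u − r⁴ sin²2θ/(4u^{3/2}),  u = L² − r² sin²θ = 0.0176304 m².
Substituting r = 0.0444 m, L = 0.1331 m, θ = 12°: d²x/dθ² = -0.057062 m.
a = ω²·d²x/dθ² = (371.8)²·(-0.057062) = -7886 m/s²;  |a| = 7886 m/s².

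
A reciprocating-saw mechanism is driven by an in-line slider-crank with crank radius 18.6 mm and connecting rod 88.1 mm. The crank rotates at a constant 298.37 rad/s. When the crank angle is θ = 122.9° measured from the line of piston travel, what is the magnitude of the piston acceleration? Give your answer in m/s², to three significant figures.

1040

ω = 298.4 rad/s
x(θ) = r cosθ + √(L² − r² sin²θ); with ω constant, a = ω²·d²x/dθ².
d²x/dθ² = −r cosθ − r²(cos2θ)/√u − r⁴ sin²2θ/(4u^{3/2}),  u = L² − r² sin²θ = 0.00751772 m².
Substituting r = 0.0186 m, L = 0.0881 m, θ = 122.9°: d²x/dθ² = +0.0117 m.
a = ω²·d²x/dθ² = (298.4)²·(+0.0117) = +1041.6 m/s²;  |a| = 1041.6 m/s².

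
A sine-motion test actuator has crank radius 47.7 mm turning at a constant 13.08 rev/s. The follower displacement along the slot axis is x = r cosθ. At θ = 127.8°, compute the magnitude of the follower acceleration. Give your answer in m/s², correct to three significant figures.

197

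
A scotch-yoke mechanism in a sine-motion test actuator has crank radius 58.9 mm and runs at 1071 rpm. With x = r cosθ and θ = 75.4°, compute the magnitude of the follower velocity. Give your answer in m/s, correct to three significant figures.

6.39

ω = 112.2 rad/s (from 1071 rpm).
x = r cosθ ⇒ ẋ = −rω sinθ.
|v| = rω|sinθ| = 0.0589·112.2·|sin 75.4°| = 6.3926 m/s.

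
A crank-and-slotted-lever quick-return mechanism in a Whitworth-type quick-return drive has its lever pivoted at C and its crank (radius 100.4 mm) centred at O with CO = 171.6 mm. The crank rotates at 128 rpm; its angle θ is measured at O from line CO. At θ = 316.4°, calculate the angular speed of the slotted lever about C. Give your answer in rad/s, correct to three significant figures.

ω = 13.4 rad/s (from 128 rpm).
Crank pin A relative to C: A = (d + r cosθ, r sinθ); lever angle φ = atan2(r sinθ, d + r cosθ).
Differentiating tanφ: φ̇ = rω(d cosθ + r)/(d² + r² + 2dr cosθ).
d² + r² + 2dr cosθ = |CA|² = 0.0644797 m²;  d cosθ + r = +0.22467 m.
|ω_lever| = |0.1004·13.4·+0.22467| / 0.0644797 = 4.6891 rad/s.

4.69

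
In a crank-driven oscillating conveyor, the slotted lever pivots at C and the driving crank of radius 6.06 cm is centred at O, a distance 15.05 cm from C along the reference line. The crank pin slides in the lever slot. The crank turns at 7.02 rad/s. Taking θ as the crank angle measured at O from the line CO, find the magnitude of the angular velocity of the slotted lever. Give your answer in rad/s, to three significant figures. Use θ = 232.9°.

0.838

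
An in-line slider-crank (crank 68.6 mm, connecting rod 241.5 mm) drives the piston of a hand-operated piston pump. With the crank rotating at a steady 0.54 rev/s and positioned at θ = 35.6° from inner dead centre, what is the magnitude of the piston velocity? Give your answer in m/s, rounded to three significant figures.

0.167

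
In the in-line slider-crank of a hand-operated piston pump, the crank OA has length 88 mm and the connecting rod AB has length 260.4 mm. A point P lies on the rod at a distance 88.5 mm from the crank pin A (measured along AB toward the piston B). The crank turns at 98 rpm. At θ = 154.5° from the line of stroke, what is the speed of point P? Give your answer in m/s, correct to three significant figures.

ω = 10.26 rad/s.  Crank-pin speed |V_A| = rω = 0.9031 m/s, perpendicular to OA.
Rod angle: sinφ = −(r/L) sinθ ⇒ φ = -8.366°; ω_rod = −rω cosθ/√(L²−r²sin²θ) = +3.164 rad/s.
V_P = V_A + ω_rod × AP, with AP = 0.0885 m along the rod.
Components: V_Px = −rω sinθ − a·ω_rod·sinφ = -0.34806 m/s;  V_Py = rω cosθ + a·ω_rod·cosφ = -0.5381 m/s.
|V_P| = √(V_Px² + V_Py²) = 0.64085 m/s.

0.641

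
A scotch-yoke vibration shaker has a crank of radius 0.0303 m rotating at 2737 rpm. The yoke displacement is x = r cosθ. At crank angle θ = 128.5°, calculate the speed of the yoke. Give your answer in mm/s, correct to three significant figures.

6800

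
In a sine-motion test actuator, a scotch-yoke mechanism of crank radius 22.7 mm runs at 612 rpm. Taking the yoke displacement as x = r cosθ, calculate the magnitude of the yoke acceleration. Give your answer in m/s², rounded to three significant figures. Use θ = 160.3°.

ω = 64.09 rad/s (from 612 rpm).
x = r cosθ ⇒ ẍ = −rω² cosθ (ω constant).
|a| = rω²|cosθ| = 0.0227·(64.09)²·|cos 160.3°| = 87.779 m/s².

87.8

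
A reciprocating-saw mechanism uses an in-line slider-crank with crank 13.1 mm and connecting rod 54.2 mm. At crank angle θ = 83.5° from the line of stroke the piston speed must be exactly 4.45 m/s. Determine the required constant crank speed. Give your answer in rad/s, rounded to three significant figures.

For an in-line slider-crank, |v_piston| = rω|sinθ|·[1 + r cosθ/√(L² − r² sin²θ)].
With r = 0.0131 m, L = 0.0542 m, θ = 83.5°: the bracketed kinematic factor |dx/dθ| = 0.013383 m.
ω = v/|dx/dθ| = 4.45/0.013383 = 332.52 rad/s.

333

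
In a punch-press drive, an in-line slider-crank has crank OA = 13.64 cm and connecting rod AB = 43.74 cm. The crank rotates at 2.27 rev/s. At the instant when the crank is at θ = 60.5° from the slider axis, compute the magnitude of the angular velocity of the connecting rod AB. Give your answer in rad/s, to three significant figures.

ω = 14.26 rad/s (converted from 2.27 rev/s).
The rod makes angle φ with the slider axis where L sinφ = r sinθ; differentiating, L cosφ·φ̇ = r ω cosθ.
L cosφ = √(L² − r² sin²θ) = 0.42098 m.
|ω_rod| = r ω |cosθ| / √(L² − r² sin²θ) = 0.1364·14.26·0.49242/0.42098 = 2.2756 rad/s.

2.28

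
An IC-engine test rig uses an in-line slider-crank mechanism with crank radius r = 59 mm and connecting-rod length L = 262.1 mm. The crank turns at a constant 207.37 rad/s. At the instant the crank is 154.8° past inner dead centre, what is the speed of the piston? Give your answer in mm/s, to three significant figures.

4140

ω = 207.4 rad/s
For an in-line slider-crank, x = r cosθ + √(L² − r² sin²θ), so v = −rω sinθ·[1 + r cosθ/√(L² − r² sin²θ)].
With r = 0.059 m, L = 0.2621 m, θ = 154.8°: √(L² − r² sin²θ) = 0.26089 m.
v = −0.059·207.4·0.42578·[1 + 0.059·-0.90483/0.26089] = -4.1434 m/s.
|v| = 4.1434 m/s = 4143.4 mm/s.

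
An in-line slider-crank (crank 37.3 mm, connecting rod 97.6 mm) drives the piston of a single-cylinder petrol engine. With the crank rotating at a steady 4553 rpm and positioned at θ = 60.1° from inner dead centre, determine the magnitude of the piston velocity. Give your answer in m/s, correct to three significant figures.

ω = 2π·4553/60 = 476.8 rad/s
For an in-line slider-crank, x = r cosθ + √(L² − r² sin²θ), so v = −rω sinθ·[1 + r cosθ/√(L² − r² sin²θ)].
With r = 0.0373 m, L = 0.0976 m, θ = 60.1°: √(L² − r² sin²θ) = 0.092088 m.
v = −0.0373·476.8·0.86690·[1 + 0.0373·0.49849/0.092088] = -18.53 m/s.
|v| = 18.53 m/s.

18.5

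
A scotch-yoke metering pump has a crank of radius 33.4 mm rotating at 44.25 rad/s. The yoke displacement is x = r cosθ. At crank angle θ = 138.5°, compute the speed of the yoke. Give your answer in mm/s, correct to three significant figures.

ω = 44.25 rad/s
x = r cosθ ⇒ ẋ = −rω sinθ.
|v| = rω|sinθ| = 0.0334·44.25·|sin 138.5°| = 0.97932 m/s = 979.32 mm/s.

979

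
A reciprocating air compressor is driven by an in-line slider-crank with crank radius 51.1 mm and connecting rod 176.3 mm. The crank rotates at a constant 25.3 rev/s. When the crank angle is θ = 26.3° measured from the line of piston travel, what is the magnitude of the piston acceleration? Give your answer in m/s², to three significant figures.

1390

ω = 2π·25.3 = 159 rad/s
x(θ) = r cosθ + √(L² − r² sin²θ); with ω constant, a = ω²·d²x/dθ².
d²x/dθ² = −r cosθ − r²(cos2θ)/√u − r⁴ sin²2θ/(4u^{3/2}),  u = L² − r² sin²θ = 0.0305691 m².
Substituting r = 0.0511 m, L = 0.1763 m, θ = 26.3°: d²x/dθ² = -0.055083 m.
a = ω²·d²x/dθ² = (159)²·(-0.055083) = -1391.9 m/s²;  |a| = 1391.9 m/s².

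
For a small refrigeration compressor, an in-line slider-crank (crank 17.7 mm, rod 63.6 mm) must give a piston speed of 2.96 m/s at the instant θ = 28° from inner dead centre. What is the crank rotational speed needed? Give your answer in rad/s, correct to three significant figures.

For an in-line slider-crank, |v_piston| = rω|sinθ|·[1 + r cosθ/√(L² − r² sin²θ)].
With r = 0.0177 m, L = 0.0636 m, θ = 28°: the bracketed kinematic factor |dx/dθ| = 0.010369 m.
ω = v/|dx/dθ| = 2.96/0.010369 = 285.46 rad/s.

285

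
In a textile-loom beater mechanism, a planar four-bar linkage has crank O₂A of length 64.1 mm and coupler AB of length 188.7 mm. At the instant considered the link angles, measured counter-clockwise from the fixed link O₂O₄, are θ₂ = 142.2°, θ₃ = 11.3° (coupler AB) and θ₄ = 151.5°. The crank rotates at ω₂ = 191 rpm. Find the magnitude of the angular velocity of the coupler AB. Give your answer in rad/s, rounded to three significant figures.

ω₂ = 20 rad/s (from 191 rpm).
Differentiating the loop-closure r₂e^{iθ₂}+r₃e^{iθ₃}=r₁+r₄e^{iθ₄} gives r₂ω₂e^{iθ₂}+r₃ω₃e^{iθ₃}=r₄ω₄e^{iθ₄}.
Eliminating the other unknown: ω₃ = r₂ω₂ sin(θ₄−θ₂) / [r₃ sin(θ₃−θ₄)].
Numerator sine = +0.16160; denominator sine = -0.64011.
Result = 0.0641·20·(+0.16160) / (0.1887·(-0.64011)) = -1.7153 rad/s; magnitude 1.7153 rad/s.

1.72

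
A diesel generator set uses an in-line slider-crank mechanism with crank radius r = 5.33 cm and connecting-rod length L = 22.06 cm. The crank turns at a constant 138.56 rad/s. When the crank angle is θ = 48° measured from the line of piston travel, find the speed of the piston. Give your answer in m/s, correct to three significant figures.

6.39

ω = 138.6 rad/s
For an in-line slider-crank, x = r cosθ + √(L² − r² sin²θ), so v = −rω sinθ·[1 + r cosθ/√(L² − r² sin²θ)].
With r = 0.0533 m, L = 0.2206 m, θ = 48°: √(L² − r² sin²θ) = 0.21701 m.
v = −0.0533·138.6·0.74314·[1 + 0.0533·0.66913/0.21701] = -6.3903 m/s.
|v| = 6.3903 m/s.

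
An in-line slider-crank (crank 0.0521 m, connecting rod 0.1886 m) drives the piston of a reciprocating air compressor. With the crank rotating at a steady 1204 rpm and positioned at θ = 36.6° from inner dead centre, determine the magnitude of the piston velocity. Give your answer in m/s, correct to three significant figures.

4.80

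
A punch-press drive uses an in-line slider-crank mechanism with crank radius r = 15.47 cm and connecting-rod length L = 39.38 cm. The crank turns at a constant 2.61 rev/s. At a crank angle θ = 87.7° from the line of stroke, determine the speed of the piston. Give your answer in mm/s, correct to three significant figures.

ω = 2π·2.61 = 16.4 rad/s
For an in-line slider-crank, x = r cosθ + √(L² − r² sin²θ), so v = −rω sinθ·[1 + r cosθ/√(L² − r² sin²θ)].
With r = 0.1547 m, L = 0.3938 m, θ = 87.7°: √(L² − r² sin²θ) = 0.36219 m.
v = −0.1547·16.4·0.99919·[1 + 0.1547·0.04013/0.36219] = -2.5783 m/s.
|v| = 2.5783 m/s = 2578.3 mm/s.

2580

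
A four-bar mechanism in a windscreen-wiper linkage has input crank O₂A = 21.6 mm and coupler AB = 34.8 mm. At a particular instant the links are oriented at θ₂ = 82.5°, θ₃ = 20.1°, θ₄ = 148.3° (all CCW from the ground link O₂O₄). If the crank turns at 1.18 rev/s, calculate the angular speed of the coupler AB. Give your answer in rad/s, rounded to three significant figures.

5.34

ω₂ = 7.414 rad/s (from 1.18 rev/s).
Differentiating the loop-closure r₂e^{iθ₂}+r₃e^{iθ₃}=r₁+r₄e^{iθ₄} gives r₂ω₂e^{iθ₂}+r₃ω₃e^{iθ₃}=r₄ω₄e^{iθ₄}.
Eliminating the other unknown: ω₃ = r₂ω₂ sin(θ₄−θ₂) / [r₃ sin(θ₃−θ₄)].
Numerator sine = +0.91212; denominator sine = -0.78586.
Result = 0.0216·7.414·(+0.91212) / (0.0348·(-0.78586)) = -5.3413 rad/s; magnitude 5.3413 rad/s.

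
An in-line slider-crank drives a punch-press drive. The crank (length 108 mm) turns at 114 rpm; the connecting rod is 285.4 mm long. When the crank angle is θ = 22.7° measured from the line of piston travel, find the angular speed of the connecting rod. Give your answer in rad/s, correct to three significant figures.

ω = 11.94 rad/s (converted from 114 rpm).
The rod makes angle φ with the slider axis where L sinφ = r sinθ; differentiating, L cosφ·φ̇ = r ω cosθ.
L cosφ = √(L² − r² sin²θ) = 0.28234 m.
|ω_rod| = r ω |cosθ| / √(L² − r² sin²θ) = 0.108·11.94·0.92254/0.28234 = 4.2128 rad/s.

4.21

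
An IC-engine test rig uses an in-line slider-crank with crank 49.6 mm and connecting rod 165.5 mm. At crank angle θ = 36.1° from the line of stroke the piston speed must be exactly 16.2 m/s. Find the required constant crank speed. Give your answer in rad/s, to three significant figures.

445

For an in-line slider-crank, |v_piston| = rω|sinθ|·[1 + r cosθ/√(L² − r² sin²θ)].
With r = 0.0496 m, L = 0.1655 m, θ = 36.1°: the bracketed kinematic factor |dx/dθ| = 0.036414 m.
ω = v/|dx/dθ| = 16.2/0.036414 = 444.89 rad/s.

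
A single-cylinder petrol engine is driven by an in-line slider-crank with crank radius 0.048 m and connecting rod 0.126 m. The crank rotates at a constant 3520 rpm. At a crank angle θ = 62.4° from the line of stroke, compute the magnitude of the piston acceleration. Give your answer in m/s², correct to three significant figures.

ω = 2π·3520/60 = 368.6 rad/s
x(θ) = r cosθ + √(L² − r² sin²θ); with ω constant, a = ω²·d²x/dθ².
d²x/dθ² = −r cosθ − r²(cos2θ)/√u − r⁴ sin²2θ/(4u^{3/2}),  u = L² − r² sin²θ = 0.0140665 m².
Substituting r = 0.048 m, L = 0.126 m, θ = 62.4°: d²x/dθ² = -0.011688 m.
a = ω²·d²x/dθ² = (368.6)²·(-0.011688) = -1588.1 m/s²;  |a| = 1588.1 m/s².

1590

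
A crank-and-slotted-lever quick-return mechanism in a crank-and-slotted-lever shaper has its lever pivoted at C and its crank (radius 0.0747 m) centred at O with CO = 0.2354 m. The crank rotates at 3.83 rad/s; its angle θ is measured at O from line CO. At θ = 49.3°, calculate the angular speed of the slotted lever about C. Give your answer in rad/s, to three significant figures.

ω = 3.83 rad/s
Crank pin A relative to C: A = (d + r cosθ, r sinθ); lever angle φ = atan2(r sinθ, d + r cosθ).
Differentiating tanφ: φ̇ = rω(d cosθ + r)/(d² + r² + 2dr cosθ).
d² + r² + 2dr cosθ = |CA|² = 0.0839267 m²;  d cosθ + r = +0.2282 m.
|ω_lever| = |0.0747·3.83·+0.2282| / 0.0839267 = 0.77793 rad/s.

0.778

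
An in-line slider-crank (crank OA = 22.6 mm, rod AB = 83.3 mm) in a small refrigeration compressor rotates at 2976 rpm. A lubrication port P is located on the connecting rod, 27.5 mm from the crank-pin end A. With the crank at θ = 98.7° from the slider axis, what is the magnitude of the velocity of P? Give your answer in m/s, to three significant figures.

6.90

ω = 311.6 rad/s.  Crank-pin speed |V_A| = rω = 7.0432 m/s, perpendicular to OA.
Rod angle: sinφ = −(r/L) sinθ ⇒ φ = -15.556°; ω_rod = −rω cosθ/√(L²−r²sin²θ) = +13.276 rad/s.
V_P = V_A + ω_rod × AP, with AP = 0.0275 m along the rod.
Components: V_Px = −rω sinθ − a·ω_rod·sinφ = -6.8642 m/s;  V_Py = rω cosθ + a·ω_rod·cosφ = -0.71365 m/s.
|V_P| = √(V_Px² + V_Py²) = 6.9012 m/s.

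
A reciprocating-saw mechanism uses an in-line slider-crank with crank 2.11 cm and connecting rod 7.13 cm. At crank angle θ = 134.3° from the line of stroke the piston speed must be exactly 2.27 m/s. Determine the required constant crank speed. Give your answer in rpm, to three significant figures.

1820

For an in-line slider-crank, |v_piston| = rω|sinθ|·[1 + r cosθ/√(L² − r² sin²θ)].
With r = 0.0211 m, L = 0.0713 m, θ = 134.3°: the bracketed kinematic factor |dx/dθ| = 0.011908 m.
ω = v/|dx/dθ| = 2.27/0.011908 = 190.64 rad/s.
N = 60ω/(2π) = 1820.4 rpm.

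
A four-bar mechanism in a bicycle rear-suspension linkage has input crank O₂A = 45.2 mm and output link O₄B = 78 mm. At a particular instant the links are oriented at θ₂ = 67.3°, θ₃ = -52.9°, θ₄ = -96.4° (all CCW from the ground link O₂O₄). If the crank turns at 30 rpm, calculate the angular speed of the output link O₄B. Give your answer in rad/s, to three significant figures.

ω₂ = 3.142 rad/s (from 30 rpm).
Differentiating the loop-closure r₂e^{iθ₂}+r₃e^{iθ₃}=r₁+r₄e^{iθ₄} gives r₂ω₂e^{iθ₂}+r₃ω₃e^{iθ₃}=r₄ω₄e^{iθ₄}.
Eliminating the other unknown: ω₄ = r₂ω₂ sin(θ₂−θ₃) / [r₄ sin(θ₄−θ₃)].
Numerator sine = +0.86427; denominator sine = -0.68835.
Result = 0.0452·3.142·(+0.86427) / (0.078·(-0.68835)) = -2.2858 rad/s; magnitude 2.2858 rad/s.

2.29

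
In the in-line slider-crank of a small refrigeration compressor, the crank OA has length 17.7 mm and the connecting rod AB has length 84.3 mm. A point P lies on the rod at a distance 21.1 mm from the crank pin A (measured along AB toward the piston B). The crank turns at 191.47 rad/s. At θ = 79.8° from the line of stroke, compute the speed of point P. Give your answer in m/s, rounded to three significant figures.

3.40

ω = 191.5 rad/s.  Crank-pin speed |V_A| = rω = 3.389 m/s, perpendicular to OA.
Rod angle: sinφ = −(r/L) sinθ ⇒ φ = -11.926°; ω_rod = −rω cosθ/√(L²−r²sin²θ) = -7.2762 rad/s.
V_P = V_A + ω_rod × AP, with AP = 0.0211 m along the rod.
Components: V_Px = −rω sinθ − a·ω_rod·sinφ = -3.3672 m/s;  V_Py = rω cosθ + a·ω_rod·cosφ = +0.44993 m/s.
|V_P| = √(V_Px² + V_Py²) = 3.3971 m/s.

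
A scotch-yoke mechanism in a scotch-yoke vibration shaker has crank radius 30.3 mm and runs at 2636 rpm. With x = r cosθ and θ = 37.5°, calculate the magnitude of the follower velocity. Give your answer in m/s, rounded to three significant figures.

ω = 276 rad/s (from 2636 rpm).
x = r cosθ ⇒ ẋ = −rω sinθ.
|v| = rω|sinθ| = 0.0303·276·|sin 37.5°| = 5.0917 m/s.

5.09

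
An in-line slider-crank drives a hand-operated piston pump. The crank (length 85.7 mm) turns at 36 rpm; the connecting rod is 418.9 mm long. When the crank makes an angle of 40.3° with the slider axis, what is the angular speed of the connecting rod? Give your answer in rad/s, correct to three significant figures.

0.593

ω = 3.77 rad/s (converted from 36 rpm).
The rod makes angle φ with the slider axis where L sinφ = r sinθ; differentiating, L cosφ·φ̇ = r ω cosθ.
L cosφ = √(L² − r² sin²θ) = 0.41522 m.
|ω_rod| = r ω |cosθ| / √(L² − r² sin²θ) = 0.0857·3.77·0.76267/0.41522 = 0.59343 rad/s.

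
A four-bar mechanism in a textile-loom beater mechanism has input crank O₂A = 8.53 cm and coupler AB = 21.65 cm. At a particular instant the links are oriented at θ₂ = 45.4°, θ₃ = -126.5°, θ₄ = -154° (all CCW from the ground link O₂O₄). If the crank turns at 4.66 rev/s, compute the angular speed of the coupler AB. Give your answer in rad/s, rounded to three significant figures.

ω₂ = 29.28 rad/s (from 4.66 rev/s).
Differentiating the loop-closure r₂e^{iθ₂}+r₃e^{iθ₃}=r₁+r₄e^{iθ₄} gives r₂ω₂e^{iθ₂}+r₃ω₃e^{iθ₃}=r₄ω₄e^{iθ₄}.
Eliminating the other unknown: ω₃ = r₂ω₂ sin(θ₄−θ₂) / [r₃ sin(θ₃−θ₄)].
Numerator sine = +0.33216; denominator sine = +0.46175.
Result = 0.0853·29.28·(+0.33216) / (0.2165·(+0.46175)) = +8.2985 rad/s; magnitude 8.2985 rad/s.

8.30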